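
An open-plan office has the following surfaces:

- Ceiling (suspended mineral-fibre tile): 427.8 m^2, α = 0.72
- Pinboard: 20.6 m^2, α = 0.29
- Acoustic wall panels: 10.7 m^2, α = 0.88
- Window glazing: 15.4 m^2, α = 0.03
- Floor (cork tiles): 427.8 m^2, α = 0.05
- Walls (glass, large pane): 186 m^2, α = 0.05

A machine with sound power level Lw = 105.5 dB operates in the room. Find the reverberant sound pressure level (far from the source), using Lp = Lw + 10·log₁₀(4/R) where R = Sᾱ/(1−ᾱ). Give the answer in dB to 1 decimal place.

84.3 dB

A = 354.558 sabins; S = 1088.3 m^2.
ᾱ = 354.558/1088.3 = 0.3258; R = Sᾱ/(1−ᾱ) = 354.558/(1−0.3258) = 525.894 m^2.
Lp = Lw + 10 log₁₀(4/R) = 105.5 -21.19 = 84.3 dB.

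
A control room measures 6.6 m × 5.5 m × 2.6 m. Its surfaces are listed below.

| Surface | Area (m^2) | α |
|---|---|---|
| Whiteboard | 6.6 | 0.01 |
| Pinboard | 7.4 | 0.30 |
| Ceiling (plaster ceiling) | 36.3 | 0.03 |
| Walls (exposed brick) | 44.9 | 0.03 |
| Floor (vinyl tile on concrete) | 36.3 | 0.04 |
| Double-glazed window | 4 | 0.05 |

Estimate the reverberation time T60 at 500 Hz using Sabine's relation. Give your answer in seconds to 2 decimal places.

Summing Sᵢαᵢ: 0.066 + 2.220 + 1.089 + 1.347 + 1.452 + 0.200 → A = 6.374 sabins.
Volume V = 6.6 × 5.5 × 2.6 = 94.38 m³.
Sabine: RT60 = 0.161 × 94.38 / 6.374 = 2.38 s.

2.38 s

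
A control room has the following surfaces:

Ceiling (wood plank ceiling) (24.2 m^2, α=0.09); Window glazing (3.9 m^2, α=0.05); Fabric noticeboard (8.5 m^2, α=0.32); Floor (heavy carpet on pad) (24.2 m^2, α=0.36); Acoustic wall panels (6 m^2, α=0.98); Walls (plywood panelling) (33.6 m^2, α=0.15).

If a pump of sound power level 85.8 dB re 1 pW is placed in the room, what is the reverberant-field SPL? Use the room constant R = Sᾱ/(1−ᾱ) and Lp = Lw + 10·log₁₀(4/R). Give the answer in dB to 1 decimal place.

Σ(Sᵢαᵢ) = 24.2×0.09 + 3.9×0.05 + 8.5×0.32 + 24.2×0.36 + 6×0.98 + 33.6×0.15 = 24.725; total area S = 100.4 m^2.
ᾱ = 0.2463, so room constant R = A/(1−ᾱ) = 32.805 m^2.
Lp = Lw + 10 log₁₀(4/R) = 85.8 -9.14 = 76.7 dB.

76.7 dB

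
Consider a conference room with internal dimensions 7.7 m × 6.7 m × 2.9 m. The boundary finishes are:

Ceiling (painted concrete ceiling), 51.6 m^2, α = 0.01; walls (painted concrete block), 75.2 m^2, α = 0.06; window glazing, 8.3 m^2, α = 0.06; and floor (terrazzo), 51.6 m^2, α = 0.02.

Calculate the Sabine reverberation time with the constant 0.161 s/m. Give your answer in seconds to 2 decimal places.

Equivalent absorption area: A = 51.6×0.01 + 75.2×0.06 + 8.3×0.06 + 51.6×0.02 = 6.558 m^2.
Volume V = 7.7 × 6.7 × 2.9 = 149.611 m³.
Sabine: RT60 = 0.161 × 149.611 / 6.558 = 3.67 s.

3.67 seconds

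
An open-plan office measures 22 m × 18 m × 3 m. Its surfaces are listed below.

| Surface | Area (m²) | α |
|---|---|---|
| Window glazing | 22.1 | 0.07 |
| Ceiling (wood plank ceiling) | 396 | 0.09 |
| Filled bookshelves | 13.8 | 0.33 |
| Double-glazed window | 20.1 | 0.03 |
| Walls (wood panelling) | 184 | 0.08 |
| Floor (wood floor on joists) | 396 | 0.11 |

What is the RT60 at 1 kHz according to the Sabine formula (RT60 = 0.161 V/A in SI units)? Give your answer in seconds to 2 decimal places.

1.90 s

Summing Sᵢαᵢ: 1.547 + 35.640 + 4.554 + 0.603 + 14.720 + 43.560 → A = 100.624 sabins.
Room volume: 1188 m³.
T = 0.161 V/A = 0.161·1188/100.624 = 1.90 s.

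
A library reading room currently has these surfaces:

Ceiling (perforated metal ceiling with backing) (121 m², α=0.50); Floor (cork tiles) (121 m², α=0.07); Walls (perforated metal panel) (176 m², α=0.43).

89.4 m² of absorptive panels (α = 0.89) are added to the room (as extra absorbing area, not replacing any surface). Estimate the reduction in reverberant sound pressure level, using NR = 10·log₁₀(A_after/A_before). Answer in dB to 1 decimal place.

1.9 dB

A_before = Σ Sᵢαᵢ = 121·0.50 + 121·0.07 + 176·0.43 = 144.650 sabins.
Treatment contributes 89.4·0.89 = 79.566 sabins.
New total A_after = 224.216 sabins.
NR = 10·log₁₀(224.216/144.650) = 1.9 dB.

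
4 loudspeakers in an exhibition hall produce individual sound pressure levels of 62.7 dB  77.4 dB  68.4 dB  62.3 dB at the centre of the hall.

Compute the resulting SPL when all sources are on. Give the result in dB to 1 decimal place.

Sum in the linear (power) domain: Σ 10^(Lᵢ/10) = 10^(62.7/10) + 10^(77.4/10) + 10^(68.4/10) + 10^(62.3/10) = 6.543e+07.
L_total = 10·log₁₀(6.543e+07) = 78.2 dB.

78.2 dB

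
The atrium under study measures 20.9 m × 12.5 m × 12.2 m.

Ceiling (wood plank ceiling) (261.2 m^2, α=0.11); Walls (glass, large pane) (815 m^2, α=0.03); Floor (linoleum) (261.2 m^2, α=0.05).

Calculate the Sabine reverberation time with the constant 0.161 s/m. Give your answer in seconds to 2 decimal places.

7.75 s

Total absorption A = 261.2×0.11 + 815×0.03 + 261.2×0.05
  = 28.732 + 24.450 + 13.060 = 66.242 m^2 sabins.
Room volume: 3187.25 m³.
RT60 = 0.161 · V / A = 0.161 × 3187.25 / 66.242 = 7.75 s.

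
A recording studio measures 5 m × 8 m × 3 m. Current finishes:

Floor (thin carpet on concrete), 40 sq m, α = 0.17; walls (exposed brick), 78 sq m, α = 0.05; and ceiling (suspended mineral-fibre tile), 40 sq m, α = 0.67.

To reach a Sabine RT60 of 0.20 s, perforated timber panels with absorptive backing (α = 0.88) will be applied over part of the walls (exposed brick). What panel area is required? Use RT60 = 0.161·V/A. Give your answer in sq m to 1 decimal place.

71.2

Total absorption A₁ = 40·0.17 + 78·0.05 + 40·0.67
  = 6.800 + 3.900 + 26.800 = 37.500 sq m sabins.
V = 120 m³. Target absorption A₂ = 0.161 × 120 / 0.20 = 96.600 sabins.
ΔA needed = 96.600 − 37.500 = 59.100 sabins.
Net gain per sq m: Δα = 0.88 − 0.05 = 0.83.
Area = ΔA/Δα = 59.100/0.83 = 71.2 sq m.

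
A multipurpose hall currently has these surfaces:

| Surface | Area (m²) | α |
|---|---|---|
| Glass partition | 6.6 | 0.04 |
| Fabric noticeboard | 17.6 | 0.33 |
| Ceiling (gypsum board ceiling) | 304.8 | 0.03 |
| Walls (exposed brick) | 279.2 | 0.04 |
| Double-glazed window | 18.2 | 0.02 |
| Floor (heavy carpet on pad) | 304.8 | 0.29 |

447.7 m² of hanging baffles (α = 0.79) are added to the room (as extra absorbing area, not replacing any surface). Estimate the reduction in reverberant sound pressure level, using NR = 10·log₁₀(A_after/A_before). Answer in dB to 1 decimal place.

A_before = Σ Sᵢαᵢ = 6.6·0.04 + 17.6·0.33 + 304.8·0.03 + 279.2·0.04 + 18.2·0.02 + 304.8·0.29 = 115.140 sabins.
Added absorption = 447.7 × 0.79 = 353.683 sabins.
New total A_after = 468.823 sabins.
Reduction = 10 log₁₀(A_after/A_before) = 10 log₁₀(4.0718) = 6.1 dB.

6.1 dB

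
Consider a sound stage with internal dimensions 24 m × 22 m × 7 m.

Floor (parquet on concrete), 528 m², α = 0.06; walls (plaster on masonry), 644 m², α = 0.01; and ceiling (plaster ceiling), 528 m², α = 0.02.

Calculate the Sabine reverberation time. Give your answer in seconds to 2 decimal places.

12.22 s

A = Σ Sᵢαᵢ = 528*0.06 + 644*0.01 + 528*0.02 = 48.680 sabins.
Room volume: 3696 m³.
Sabine: RT60 = 0.161 × 3696 / 48.680 = 12.22 s.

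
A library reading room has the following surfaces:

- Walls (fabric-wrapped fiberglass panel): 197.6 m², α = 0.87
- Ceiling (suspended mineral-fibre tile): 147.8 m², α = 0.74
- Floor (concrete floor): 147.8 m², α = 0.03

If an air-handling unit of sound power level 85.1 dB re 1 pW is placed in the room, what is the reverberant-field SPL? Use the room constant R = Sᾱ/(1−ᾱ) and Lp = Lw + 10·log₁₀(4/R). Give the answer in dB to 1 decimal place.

A = 285.718 sabins; S = 493.2 m².
ᾱ = 285.718/493.2 = 0.5793; R = Sᾱ/(1−ᾱ) = 285.718/(1−0.5793) = 679.149 m².
Lp = 85.1 + 10·log₁₀(4/679.149) = 85.1 + (-22.30) = 62.8 dB.

62.8 dB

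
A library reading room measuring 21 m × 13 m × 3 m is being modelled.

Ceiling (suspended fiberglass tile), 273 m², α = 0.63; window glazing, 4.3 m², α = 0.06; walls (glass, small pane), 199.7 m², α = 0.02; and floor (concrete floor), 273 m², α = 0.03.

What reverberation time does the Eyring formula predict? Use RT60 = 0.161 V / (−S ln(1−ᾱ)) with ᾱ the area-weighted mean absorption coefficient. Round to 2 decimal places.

0.62 s

S = Σ Sᵢ = 750.0 m².
Σ(Sᵢαᵢ) = 273×0.63 + 4.3×0.06 + 199.7×0.02 + 273×0.03 = 184.432.
ᾱ = 184.432 / 750.0 = 0.2459.
Eyring denominator: −S ln(1−ᾱ) = 211.673.
V = 21 × 13 × 3 = 819 m³.
RT60 = 0.161 × 819 / 211.673 = 0.62 s.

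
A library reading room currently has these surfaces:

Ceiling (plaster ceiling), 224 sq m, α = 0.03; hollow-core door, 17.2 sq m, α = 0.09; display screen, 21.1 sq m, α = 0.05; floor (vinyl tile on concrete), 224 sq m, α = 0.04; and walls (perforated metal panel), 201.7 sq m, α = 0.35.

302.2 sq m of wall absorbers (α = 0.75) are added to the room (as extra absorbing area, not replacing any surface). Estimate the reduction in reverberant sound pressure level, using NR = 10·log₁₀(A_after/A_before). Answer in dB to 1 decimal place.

Total absorption A_before = 224·0.03 + 17.2·0.09 + 21.1·0.05 + 224·0.04 + 201.7·0.35
  = 6.720 + 1.548 + 1.055 + 8.960 + 70.595 = 88.878 sq m sabins.
Treatment contributes 302.2·0.75 = 226.650 sabins.
A_after = 88.878 + 226.650 = 315.528 sabins.
NR = 10·log₁₀(315.528/88.878) = 5.5 dB.

5.5 dB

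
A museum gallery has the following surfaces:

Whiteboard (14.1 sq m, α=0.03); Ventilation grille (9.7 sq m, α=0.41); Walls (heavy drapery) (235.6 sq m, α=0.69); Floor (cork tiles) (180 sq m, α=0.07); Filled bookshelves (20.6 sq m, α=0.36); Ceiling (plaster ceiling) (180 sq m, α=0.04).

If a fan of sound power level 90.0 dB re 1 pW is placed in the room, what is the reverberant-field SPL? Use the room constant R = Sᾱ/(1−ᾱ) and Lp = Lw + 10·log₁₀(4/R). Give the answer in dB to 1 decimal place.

71.6 dB

A = 194.180 sabins; S = 640.0 sq m.
ᾱ = 194.180/640.0 = 0.3034; R = Sᾱ/(1−ᾱ) = 194.180/(1−0.3034) = 278.754 sq m.
Lp = 90.0 + 10·log₁₀(4/278.754) = 90.0 + (-18.43) = 71.6 dB.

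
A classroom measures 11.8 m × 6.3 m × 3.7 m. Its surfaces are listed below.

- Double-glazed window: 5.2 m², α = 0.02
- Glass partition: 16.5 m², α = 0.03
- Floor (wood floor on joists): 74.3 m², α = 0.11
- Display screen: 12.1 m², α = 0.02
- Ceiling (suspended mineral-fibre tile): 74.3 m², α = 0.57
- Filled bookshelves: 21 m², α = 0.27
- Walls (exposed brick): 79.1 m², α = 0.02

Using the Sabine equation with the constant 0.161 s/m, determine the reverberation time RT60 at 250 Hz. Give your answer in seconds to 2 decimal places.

0.76 sec

A = Σ Sᵢαᵢ = 5.2×0.02 + 16.5×0.03 + 74.3×0.11 + 12.1×0.02 + 74.3×0.57 + 21×0.27 + 79.1×0.02 = 58.617 sabins.
Room volume: 275.058 m³.
RT60 = 0.161 · V / A = 0.161 × 275.058 / 58.617 = 0.76 s.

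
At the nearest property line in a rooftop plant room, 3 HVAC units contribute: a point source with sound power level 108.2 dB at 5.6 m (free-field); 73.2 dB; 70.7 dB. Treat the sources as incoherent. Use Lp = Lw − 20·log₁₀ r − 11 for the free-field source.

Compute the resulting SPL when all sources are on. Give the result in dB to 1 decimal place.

83.0 dB

Source at 5.6 m: Lp = 108.2 − 20·log₁₀(5.6) − 11 = 82.2 dB.
Σ 10^(Lᵢ/10) = 1.986e+08.
Back to dB: 10·log₁₀ Σ = 83.0 dB.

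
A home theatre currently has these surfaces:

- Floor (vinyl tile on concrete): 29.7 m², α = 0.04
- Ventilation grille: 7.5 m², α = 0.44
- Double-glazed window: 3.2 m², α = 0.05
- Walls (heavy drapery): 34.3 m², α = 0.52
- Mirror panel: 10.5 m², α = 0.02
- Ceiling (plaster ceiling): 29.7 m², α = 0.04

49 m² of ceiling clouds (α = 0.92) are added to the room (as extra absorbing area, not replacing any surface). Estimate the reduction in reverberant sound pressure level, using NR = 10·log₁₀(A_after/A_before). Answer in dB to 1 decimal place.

A_before = Σ Sᵢαᵢ = 29.7·0.04 + 7.5·0.44 + 3.2·0.05 + 34.3·0.52 + 10.5·0.02 + 29.7·0.04 = 23.882 sabins.
Added absorption = 49 × 0.92 = 45.080 sabins.
New total A_after = 68.962 sabins.
Reduction = 10 log₁₀(A_after/A_before) = 10 log₁₀(2.8876) = 4.6 dB.

4.6 dB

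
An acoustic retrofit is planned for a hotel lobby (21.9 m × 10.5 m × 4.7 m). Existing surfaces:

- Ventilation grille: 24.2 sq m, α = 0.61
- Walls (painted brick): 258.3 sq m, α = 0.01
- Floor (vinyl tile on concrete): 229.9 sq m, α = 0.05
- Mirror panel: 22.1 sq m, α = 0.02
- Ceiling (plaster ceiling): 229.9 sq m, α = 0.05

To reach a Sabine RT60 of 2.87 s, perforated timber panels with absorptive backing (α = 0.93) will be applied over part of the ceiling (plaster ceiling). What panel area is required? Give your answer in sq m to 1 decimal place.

22.6

Equivalent absorption area: A₁ = 24.2*0.61 + 258.3*0.01 + 229.9*0.05 + 22.1*0.02 + 229.9*0.05 = 40.777 sq m.
Required A₂ = 0.161·1080.765/2.87 = 60.628 sabins.
Absorption to add: 60.628 − 40.777 = 19.851 sabins.
Net gain per sq m: Δα = 0.93 − 0.05 = 0.88.
Panel area = 19.851 / 0.88 = 22.6 sq m.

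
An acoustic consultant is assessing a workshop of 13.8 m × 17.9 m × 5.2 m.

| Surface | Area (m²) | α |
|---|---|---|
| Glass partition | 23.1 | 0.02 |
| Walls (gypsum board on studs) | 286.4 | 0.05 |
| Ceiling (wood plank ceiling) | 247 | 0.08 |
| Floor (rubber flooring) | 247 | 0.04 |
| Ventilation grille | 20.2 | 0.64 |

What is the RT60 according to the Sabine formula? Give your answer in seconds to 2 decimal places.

3.61 s

Equivalent absorption area: A = 23.1·0.02 + 286.4·0.05 + 247·0.08 + 247·0.04 + 20.2·0.64 = 57.350 m².
Room volume: 1284.504 m³.
T = 0.161 V/A = 0.161·1284.504/57.350 = 3.61 s.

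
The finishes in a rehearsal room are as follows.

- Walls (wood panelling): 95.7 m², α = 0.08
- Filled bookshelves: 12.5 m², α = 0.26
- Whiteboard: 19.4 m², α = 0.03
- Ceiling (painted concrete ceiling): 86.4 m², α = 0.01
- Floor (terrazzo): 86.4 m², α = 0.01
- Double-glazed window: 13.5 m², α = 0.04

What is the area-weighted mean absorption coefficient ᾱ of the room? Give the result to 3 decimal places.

S = Σ Sᵢ = 95.7 + 12.5 + 19.4 + 86.4 + 86.4 + 13.5 = 313.9 m².
A = 95.7×0.08 + 12.5×0.26 + 19.4×0.03 + 86.4×0.01 + 86.4×0.01 + 13.5×0.04 = 13.756 sabins.
ᾱ = 13.756 / 313.9 = 0.044.

0.044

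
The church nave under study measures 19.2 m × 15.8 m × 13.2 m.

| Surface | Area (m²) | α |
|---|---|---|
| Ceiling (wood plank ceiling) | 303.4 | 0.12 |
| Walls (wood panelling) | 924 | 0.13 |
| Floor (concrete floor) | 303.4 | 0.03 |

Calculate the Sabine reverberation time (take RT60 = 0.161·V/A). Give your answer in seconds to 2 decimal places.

A = Σ Sᵢαᵢ = 303.4×0.12 + 924×0.13 + 303.4×0.03 = 165.630 sabins.
Room volume: 4004.352 m³.
T = 0.161 V/A = 0.161·4004.352/165.630 = 3.89 s.

3.89 sec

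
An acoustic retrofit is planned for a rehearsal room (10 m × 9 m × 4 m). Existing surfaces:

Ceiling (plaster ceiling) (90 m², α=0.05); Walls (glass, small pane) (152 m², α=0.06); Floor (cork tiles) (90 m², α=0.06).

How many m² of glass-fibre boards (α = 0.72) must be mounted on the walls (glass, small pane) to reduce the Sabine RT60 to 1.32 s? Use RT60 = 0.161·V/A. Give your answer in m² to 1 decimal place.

37.7

A₁ = Σ Sᵢαᵢ = 90·0.05 + 152·0.06 + 90·0.06 = 19.020 sabins.
Required A₂ = 0.161·360/1.32 = 43.909 sabins.
ΔA needed = 43.909 − 19.020 = 24.889 sabins.
Net gain per m²: Δα = 0.72 − 0.06 = 0.66.
Panel area = 24.889 / 0.66 = 37.7 m².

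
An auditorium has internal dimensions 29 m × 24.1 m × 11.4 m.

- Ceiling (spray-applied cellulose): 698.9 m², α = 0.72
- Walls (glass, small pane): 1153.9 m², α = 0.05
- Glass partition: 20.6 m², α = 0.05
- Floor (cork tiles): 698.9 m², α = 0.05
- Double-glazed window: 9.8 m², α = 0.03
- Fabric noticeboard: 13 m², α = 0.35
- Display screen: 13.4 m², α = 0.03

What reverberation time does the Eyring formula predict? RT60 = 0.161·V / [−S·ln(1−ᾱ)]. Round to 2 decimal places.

1.87 seconds

S = Σ Sᵢ = 2608.5 m².
Absorption A = 698.9×0.72 + 1153.9×0.05 + 20.6×0.05 + 698.9×0.05 + 9.8×0.03 + 13×0.35 + 13.4×0.03 = 602.124 sabins.
ᾱ = 602.124 / 2608.5 = 0.2308.
Eyring denominator: −S ln(1−ᾱ) = 684.482.
V = 29 × 24.1 × 11.4 = 7967.46 m³.
RT60 = 0.161 × 7967.46 / 684.482 = 1.87 s.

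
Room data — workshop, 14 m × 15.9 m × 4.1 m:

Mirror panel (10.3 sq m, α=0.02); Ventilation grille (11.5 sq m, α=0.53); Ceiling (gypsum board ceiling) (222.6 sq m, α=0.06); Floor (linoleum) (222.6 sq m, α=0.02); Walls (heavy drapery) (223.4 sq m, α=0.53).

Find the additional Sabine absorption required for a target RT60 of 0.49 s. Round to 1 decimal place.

Summing Sᵢαᵢ: 0.206 + 6.095 + 13.356 + 4.452 + 118.402 → A₁ = 142.511 sabins.
For T = 0.49 s, need A₂ = 0.161·V/T = 0.161·912.66/0.49 = 299.874 sabins.
Additional absorption ΔA = 299.874 − 142.511 = 157.4 sabins.

157.4 sabins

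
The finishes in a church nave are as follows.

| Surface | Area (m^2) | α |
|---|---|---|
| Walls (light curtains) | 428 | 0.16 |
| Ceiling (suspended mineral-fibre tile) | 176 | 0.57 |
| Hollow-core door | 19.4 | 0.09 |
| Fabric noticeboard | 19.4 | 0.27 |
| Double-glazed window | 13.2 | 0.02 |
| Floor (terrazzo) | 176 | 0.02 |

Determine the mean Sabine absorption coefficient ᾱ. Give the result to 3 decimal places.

S = Σ Sᵢ = 428 + 176 + 19.4 + 19.4 + 13.2 + 176 = 832.0 m^2.
A = 428·0.16 + 176·0.57 + 19.4·0.09 + 19.4·0.27 + 13.2·0.02 + 176·0.02 = 179.568 sabins.
ᾱ = 179.568 / 832.0 = 0.216.

0.216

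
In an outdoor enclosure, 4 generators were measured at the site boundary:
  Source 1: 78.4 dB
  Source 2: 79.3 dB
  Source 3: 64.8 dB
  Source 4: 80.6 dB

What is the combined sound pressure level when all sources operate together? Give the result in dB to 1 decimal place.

84.3 dB

Sum in the linear (power) domain: Σ 10^(Lᵢ/10) = 10^(78.4/10) + 10^(79.3/10) + 10^(64.8/10) + 10^(80.6/10) = 2.721e+08.
L_total = 10·log₁₀(2.721e+08) = 84.3 dB.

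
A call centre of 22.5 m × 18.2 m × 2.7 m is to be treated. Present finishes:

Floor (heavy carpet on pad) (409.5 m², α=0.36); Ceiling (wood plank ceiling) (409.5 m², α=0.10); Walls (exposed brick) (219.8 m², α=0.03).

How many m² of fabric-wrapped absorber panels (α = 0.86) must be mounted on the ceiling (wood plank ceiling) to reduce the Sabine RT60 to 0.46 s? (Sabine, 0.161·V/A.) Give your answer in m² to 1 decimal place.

Summing Sᵢαᵢ: 147.420 + 40.950 + 6.594 → A₁ = 194.964 sabins.
V = 1105.65 m³. Target absorption A₂ = 0.161 × 1105.65 / 0.46 = 386.978 sabins.
ΔA needed = 386.978 − 194.964 = 192.014 sabins.
Net gain per m²: Δα = 0.86 − 0.10 = 0.76.
Panel area = 192.014 / 0.76 = 252.6 m².

252.6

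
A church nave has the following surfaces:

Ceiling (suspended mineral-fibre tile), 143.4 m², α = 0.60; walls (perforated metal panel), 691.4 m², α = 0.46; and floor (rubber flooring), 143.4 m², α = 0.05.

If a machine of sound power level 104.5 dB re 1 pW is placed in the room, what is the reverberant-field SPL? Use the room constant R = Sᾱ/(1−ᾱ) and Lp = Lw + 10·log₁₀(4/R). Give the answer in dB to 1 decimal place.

Σ(Sᵢαᵢ) = 143.4×0.60 + 691.4×0.46 + 143.4×0.05 = 411.254; total area S = 978.2 m².
ᾱ = 411.254/978.2 = 0.4204; R = Sᾱ/(1−ᾱ) = 411.254/(1−0.4204) = 709.548 m².
Lp = Lw + 10 log₁₀(4/R) = 104.5 -22.49 = 82.0 dB.

82.0 dB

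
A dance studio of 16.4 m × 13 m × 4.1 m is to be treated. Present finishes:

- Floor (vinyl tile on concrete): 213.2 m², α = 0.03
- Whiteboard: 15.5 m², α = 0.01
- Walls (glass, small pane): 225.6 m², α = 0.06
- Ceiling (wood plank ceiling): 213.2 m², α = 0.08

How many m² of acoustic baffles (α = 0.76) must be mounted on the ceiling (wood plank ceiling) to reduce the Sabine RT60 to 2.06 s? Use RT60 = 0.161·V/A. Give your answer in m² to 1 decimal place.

Total absorption A₁ = 213.2×0.03 + 15.5×0.01 + 225.6×0.06 + 213.2×0.08
  = 6.396 + 0.155 + 13.536 + 17.056 = 37.143 m² sabins.
V = 874.12 m³. Target absorption A₂ = 0.161 × 874.12 / 2.06 = 68.317 sabins.
ΔA needed = 68.317 − 37.143 = 31.174 sabins.
Each m² of panel replacing the ceiling (wood plank ceiling) adds (0.76 − 0.08) = 0.68 sabins.
Panel area = 31.174 / 0.68 = 45.8 m².

45.8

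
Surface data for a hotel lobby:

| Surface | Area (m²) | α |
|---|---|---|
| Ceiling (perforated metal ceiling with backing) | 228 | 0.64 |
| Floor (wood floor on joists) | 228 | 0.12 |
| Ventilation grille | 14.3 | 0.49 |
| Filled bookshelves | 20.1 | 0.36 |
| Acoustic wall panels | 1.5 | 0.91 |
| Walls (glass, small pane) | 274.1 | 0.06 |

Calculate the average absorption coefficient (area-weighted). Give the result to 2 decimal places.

0.27

S = Σ Sᵢ = 228 + 228 + 14.3 + 20.1 + 1.5 + 274.1 = 766.0 m².
Σ(Sᵢαᵢ) = 228*0.64 + 228*0.12 + 14.3*0.49 + 20.1*0.36 + 1.5*0.91 + 274.1*0.06 = 205.334.
ᾱ = 205.334 / 766.0 = 0.27.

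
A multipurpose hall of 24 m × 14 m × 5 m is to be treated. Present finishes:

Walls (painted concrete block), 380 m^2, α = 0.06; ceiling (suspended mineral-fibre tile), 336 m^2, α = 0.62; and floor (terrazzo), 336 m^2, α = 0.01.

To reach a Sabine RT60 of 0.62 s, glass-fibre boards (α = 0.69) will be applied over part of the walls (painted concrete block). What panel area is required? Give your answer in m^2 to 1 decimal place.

A₁ = Σ Sᵢαᵢ = 380×0.06 + 336×0.62 + 336×0.01 = 234.480 sabins.
V = 1680 m³. Target absorption A₂ = 0.161 × 1680 / 0.62 = 436.258 sabins.
ΔA needed = 436.258 − 234.480 = 201.778 sabins.
Net gain per m^2: Δα = 0.69 − 0.06 = 0.63.
Area = ΔA/Δα = 201.778/0.63 = 320.3 m^2.

320.3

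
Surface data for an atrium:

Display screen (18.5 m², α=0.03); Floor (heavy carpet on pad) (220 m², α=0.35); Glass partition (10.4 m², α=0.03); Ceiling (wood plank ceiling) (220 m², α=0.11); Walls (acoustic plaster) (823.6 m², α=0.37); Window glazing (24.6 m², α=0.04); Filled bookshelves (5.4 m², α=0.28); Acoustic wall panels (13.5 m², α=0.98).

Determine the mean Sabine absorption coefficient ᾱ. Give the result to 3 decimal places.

0.316

S = Σ Sᵢ = 18.5 + 220 + 10.4 + 220 + 823.6 + 24.6 + 5.4 + 13.5 = 1336.0 m².
Weighted sum Σ Sα = 422.525.
ᾱ = 422.525 / 1336.0 = 0.316.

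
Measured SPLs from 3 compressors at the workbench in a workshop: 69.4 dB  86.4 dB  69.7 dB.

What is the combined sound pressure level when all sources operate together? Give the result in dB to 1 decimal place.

86.6 dB

Converting to relative power and adding: 10^(69.4/10) + 10^(86.4/10) + 10^(69.7/10) = 4.546e+08.
L_total = 10·log₁₀(4.546e+08) = 86.6 dB.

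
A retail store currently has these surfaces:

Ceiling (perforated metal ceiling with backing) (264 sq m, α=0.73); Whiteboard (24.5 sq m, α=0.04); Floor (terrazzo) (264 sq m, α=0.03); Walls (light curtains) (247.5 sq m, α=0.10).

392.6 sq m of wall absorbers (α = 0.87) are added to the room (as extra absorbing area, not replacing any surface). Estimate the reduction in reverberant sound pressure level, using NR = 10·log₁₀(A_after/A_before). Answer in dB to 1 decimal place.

4.0 dB

Total absorption A_before = 264*0.73 + 24.5*0.04 + 264*0.03 + 247.5*0.10
  = 192.720 + 0.980 + 7.920 + 24.750 = 226.370 sq m sabins.
Added absorption = 392.6 × 0.87 = 341.562 sabins.
A_after = 226.370 + 341.562 = 567.932 sabins.
Reduction = 10 log₁₀(A_after/A_before) = 10 log₁₀(2.5089) = 4.0 dB.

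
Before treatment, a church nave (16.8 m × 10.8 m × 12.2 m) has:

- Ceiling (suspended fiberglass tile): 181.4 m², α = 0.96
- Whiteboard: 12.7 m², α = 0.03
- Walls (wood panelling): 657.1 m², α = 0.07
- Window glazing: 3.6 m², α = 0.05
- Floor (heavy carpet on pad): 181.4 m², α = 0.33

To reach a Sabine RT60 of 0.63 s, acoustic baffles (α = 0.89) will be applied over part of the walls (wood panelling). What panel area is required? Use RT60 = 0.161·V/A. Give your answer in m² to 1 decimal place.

Total absorption A₁ = 181.4·0.96 + 12.7·0.03 + 657.1·0.07 + 3.6·0.05 + 181.4·0.33
  = 174.144 + 0.381 + 45.997 + 0.180 + 59.862 = 280.564 m² sabins.
Required A₂ = 0.161·2213.568/0.63 = 565.690 sabins.
Absorption to add: 565.690 − 280.564 = 285.126 sabins.
Net gain per m²: Δα = 0.89 − 0.07 = 0.82.
Area = ΔA/Δα = 285.126/0.82 = 347.7 m².

347.7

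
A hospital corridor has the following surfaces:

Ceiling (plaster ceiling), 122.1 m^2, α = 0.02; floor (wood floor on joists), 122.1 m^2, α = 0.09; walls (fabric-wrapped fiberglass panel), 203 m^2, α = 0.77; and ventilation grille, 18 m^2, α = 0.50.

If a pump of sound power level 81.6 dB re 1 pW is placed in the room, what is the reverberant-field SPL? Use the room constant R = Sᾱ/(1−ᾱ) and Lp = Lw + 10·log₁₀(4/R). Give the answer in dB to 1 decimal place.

63.0 dB

A = 178.741 sabins; S = 465.2 m^2.
ᾱ = 0.3842, so room constant R = A/(1−ᾱ) = 290.258 m^2.
Lp = 81.6 + 10·log₁₀(4/290.258) = 81.6 + (-18.61) = 63.0 dB.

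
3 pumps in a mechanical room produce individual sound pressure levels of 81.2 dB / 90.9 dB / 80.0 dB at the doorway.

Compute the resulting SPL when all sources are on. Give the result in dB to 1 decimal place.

Converting to relative power and adding: 10^(81.2/10) + 10^(90.9/10) + 10^(80.0/10) = 1.462e+09.
Back to dB: 10·log₁₀ Σ = 91.6 dB.

91.6 dB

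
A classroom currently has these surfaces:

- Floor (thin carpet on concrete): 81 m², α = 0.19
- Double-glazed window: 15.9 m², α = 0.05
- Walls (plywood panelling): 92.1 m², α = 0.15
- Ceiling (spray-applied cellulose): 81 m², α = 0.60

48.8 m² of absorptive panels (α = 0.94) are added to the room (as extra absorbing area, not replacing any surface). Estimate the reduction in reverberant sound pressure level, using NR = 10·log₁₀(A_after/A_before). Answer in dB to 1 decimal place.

Total absorption A_before = 81×0.19 + 15.9×0.05 + 92.1×0.15 + 81×0.60
  = 15.390 + 0.795 + 13.815 + 48.600 = 78.600 m² sabins.
Added absorption = 48.8 × 0.94 = 45.872 sabins.
A_after = 78.600 + 45.872 = 124.472 sabins.
NR = 10·log₁₀(124.472/78.600) = 2.0 dB.

2.0 dB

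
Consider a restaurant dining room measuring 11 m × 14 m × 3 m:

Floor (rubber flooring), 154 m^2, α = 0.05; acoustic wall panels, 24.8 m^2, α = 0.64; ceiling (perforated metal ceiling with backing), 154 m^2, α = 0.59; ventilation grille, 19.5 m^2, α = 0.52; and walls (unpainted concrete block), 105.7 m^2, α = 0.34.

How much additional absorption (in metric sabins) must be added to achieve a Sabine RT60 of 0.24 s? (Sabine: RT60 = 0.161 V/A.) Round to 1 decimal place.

149.4 sabins

Total absorption A₁ = 154*0.05 + 24.8*0.64 + 154*0.59 + 19.5*0.52 + 105.7*0.34
  = 7.700 + 15.872 + 90.860 + 10.140 + 35.938 = 160.510 m^2 sabins.
V = 462 m³. Required absorption A₂ = 0.161 × 462 / 0.24 = 309.925 sabins.
ΔA = A₂ − A₁ = 309.925 − 160.510 = 149.4 sabins.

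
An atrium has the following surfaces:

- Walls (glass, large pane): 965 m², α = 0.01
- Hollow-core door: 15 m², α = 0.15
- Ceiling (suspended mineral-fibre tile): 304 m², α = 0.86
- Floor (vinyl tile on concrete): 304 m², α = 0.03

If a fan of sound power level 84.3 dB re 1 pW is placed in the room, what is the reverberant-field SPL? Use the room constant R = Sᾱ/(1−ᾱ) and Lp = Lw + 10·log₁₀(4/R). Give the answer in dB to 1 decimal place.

A = 282.460 sabins; S = 1588.0 m².
ᾱ = 282.460/1588.0 = 0.1779; R = Sᾱ/(1−ᾱ) = 282.460/(1−0.1779) = 343.584 m².
Lp = 84.3 + 10·log₁₀(4/343.584) = 84.3 + (-19.34) = 65.0 dB.

65.0 dB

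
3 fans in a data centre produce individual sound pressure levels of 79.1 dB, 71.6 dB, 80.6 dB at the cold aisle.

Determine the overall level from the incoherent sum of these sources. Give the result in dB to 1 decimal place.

Sum in the linear (power) domain: Σ 10^(Lᵢ/10) = 10^(79.1/10) + 10^(71.6/10) + 10^(80.6/10) = 2.106e+08.
Combined level = 10 log₁₀(2.106e+08) = 83.2 dB.

83.2 dB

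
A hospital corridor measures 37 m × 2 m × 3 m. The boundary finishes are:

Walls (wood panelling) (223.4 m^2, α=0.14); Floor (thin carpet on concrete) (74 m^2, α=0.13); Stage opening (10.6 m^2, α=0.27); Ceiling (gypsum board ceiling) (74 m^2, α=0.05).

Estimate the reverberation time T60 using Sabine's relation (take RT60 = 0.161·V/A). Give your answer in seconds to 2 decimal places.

0.75 s

Total absorption A = 223.4·0.14 + 74·0.13 + 10.6·0.27 + 74·0.05
  = 31.276 + 9.620 + 2.862 + 3.700 = 47.458 m^2 sabins.
V = 37·2·3 = 222 m³.
Sabine: RT60 = 0.161 × 222 / 47.458 = 0.75 s.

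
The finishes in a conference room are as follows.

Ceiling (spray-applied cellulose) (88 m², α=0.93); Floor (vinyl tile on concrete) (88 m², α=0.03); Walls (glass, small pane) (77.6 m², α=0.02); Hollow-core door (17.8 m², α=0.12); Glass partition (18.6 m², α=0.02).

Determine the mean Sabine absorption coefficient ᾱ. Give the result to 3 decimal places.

0.305

S = Σ Sᵢ = 88 + 88 + 77.6 + 17.8 + 18.6 = 290.0 m².
Weighted sum Σ Sα = 88.540.
ᾱ = 88.540 / 290.0 = 0.305.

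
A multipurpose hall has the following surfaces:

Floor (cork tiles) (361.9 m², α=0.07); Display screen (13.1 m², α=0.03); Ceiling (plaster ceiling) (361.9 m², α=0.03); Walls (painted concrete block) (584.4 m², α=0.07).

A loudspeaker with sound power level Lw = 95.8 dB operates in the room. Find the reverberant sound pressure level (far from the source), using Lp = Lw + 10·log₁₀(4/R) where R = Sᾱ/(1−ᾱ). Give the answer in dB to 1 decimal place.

82.7 dB

Σ(Sᵢαᵢ) = 361.9×0.07 + 13.1×0.03 + 361.9×0.03 + 584.4×0.07 = 77.491; total area S = 1321.3 m².
ᾱ = 77.491/1321.3 = 0.0586; R = Sᾱ/(1−ᾱ) = 77.491/(1−0.0586) = 82.315 m².
Lp = 95.8 + 10·log₁₀(4/82.315) = 95.8 + (-13.13) = 82.7 dB.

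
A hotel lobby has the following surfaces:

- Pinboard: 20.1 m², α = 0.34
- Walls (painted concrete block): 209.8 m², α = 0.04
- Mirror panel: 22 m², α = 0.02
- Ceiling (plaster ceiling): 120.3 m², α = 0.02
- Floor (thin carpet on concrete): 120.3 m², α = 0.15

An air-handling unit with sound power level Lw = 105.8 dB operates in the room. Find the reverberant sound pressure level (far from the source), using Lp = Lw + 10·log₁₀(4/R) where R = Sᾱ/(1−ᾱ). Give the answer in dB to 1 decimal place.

95.9 dB

Σ(Sᵢαᵢ) = 20.1·0.34 + 209.8·0.04 + 22·0.02 + 120.3·0.02 + 120.3·0.15 = 36.117; total area S = 492.5 m².
ᾱ = 36.117/492.5 = 0.0733; R = Sᾱ/(1−ᾱ) = 36.117/(1−0.0733) = 38.974 m².
Lp = 105.8 + 10·log₁₀(4/38.974) = 105.8 + (-9.89) = 95.9 dB.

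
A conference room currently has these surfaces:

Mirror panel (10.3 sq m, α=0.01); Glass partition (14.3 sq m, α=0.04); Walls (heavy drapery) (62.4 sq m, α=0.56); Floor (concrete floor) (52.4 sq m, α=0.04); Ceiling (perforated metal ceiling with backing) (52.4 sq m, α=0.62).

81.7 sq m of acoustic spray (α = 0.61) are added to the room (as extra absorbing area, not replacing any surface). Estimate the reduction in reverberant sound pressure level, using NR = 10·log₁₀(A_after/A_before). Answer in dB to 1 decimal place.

Total absorption A_before = 10.3·0.01 + 14.3·0.04 + 62.4·0.56 + 52.4·0.04 + 52.4·0.62
  = 0.103 + 0.572 + 34.944 + 2.096 + 32.488 = 70.203 sq m sabins.
Treatment contributes 81.7·0.61 = 49.837 sabins.
A_after = 70.203 + 49.837 = 120.040 sabins.
NR = 10·log₁₀(120.040/70.203) = 2.3 dB.

2.3 dB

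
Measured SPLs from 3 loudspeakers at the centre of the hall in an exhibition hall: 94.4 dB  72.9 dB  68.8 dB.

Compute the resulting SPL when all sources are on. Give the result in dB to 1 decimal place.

94.4 dB

Σ 10^(Lᵢ/10) = 2.781e+09.
L_total = 10·log₁₀(2.781e+09) = 94.4 dB.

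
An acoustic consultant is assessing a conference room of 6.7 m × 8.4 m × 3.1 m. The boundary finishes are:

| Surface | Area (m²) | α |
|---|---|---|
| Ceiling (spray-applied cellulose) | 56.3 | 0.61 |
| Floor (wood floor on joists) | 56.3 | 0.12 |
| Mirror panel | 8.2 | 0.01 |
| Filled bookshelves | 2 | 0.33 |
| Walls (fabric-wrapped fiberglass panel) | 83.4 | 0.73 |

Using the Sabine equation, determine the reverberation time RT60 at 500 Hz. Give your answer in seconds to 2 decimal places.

Equivalent absorption area: A = 56.3×0.61 + 56.3×0.12 + 8.2×0.01 + 2×0.33 + 83.4×0.73 = 102.723 m².
Volume V = 6.7 × 8.4 × 3.1 = 174.468 m³.
RT60 = 0.161 · V / A = 0.161 × 174.468 / 102.723 = 0.27 s.

0.27 sec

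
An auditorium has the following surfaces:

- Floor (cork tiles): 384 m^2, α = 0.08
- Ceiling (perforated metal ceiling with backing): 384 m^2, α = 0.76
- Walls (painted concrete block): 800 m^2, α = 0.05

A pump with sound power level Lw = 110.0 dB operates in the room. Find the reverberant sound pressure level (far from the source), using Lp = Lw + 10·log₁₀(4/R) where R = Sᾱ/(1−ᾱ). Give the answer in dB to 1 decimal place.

Σ(Sᵢαᵢ) = 384·0.08 + 384·0.76 + 800·0.05 = 362.560; total area S = 1568.0 m^2.
ᾱ = 0.2312, so room constant R = A/(1−ᾱ) = 471.592 m^2.
Lp = Lw + 10 log₁₀(4/R) = 110.0 -20.72 = 89.3 dB.

89.3 dB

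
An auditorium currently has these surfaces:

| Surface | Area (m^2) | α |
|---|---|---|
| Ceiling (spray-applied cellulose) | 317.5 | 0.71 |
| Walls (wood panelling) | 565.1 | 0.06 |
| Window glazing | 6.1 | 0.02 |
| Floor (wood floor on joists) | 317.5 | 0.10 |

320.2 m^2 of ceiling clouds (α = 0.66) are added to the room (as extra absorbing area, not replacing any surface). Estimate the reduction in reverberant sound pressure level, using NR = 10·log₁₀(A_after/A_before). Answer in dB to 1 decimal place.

2.4 dB

Total absorption A_before = 317.5*0.71 + 565.1*0.06 + 6.1*0.02 + 317.5*0.10
  = 225.425 + 33.906 + 0.122 + 31.750 = 291.203 m^2 sabins.
Added absorption = 320.2 × 0.66 = 211.332 sabins.
A_after = 291.203 + 211.332 = 502.535 sabins.
NR = 10·log₁₀(502.535/291.203) = 2.4 dB.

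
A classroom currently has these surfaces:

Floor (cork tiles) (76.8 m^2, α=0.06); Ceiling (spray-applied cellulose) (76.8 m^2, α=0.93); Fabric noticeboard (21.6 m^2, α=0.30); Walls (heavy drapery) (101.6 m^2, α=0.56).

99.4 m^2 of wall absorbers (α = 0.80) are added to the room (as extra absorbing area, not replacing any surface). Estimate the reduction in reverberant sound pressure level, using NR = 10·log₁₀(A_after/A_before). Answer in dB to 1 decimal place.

Summing Sᵢαᵢ: 4.608 + 71.424 + 6.480 + 56.896 → A_before = 139.408 sabins.
Treatment contributes 99.4·0.80 = 79.520 sabins.
New total A_after = 218.928 sabins.
NR = 10·log₁₀(218.928/139.408) = 2.0 dB.

2.0 dB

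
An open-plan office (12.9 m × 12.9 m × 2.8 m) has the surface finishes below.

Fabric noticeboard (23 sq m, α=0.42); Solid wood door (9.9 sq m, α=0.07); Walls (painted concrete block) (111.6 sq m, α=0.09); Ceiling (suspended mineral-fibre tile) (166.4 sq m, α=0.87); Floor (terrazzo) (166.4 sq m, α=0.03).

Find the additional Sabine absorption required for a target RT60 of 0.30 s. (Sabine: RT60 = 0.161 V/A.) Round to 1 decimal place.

79.9 sabins

Equivalent absorption area: A₁ = 23·0.42 + 9.9·0.07 + 111.6·0.09 + 166.4·0.87 + 166.4·0.03 = 170.157 sq m.
For T = 0.30 s, need A₂ = 0.161·V/T = 0.161·465.948/0.30 = 250.059 sabins.
ΔA = A₂ − A₁ = 250.059 − 170.157 = 79.9 sabins.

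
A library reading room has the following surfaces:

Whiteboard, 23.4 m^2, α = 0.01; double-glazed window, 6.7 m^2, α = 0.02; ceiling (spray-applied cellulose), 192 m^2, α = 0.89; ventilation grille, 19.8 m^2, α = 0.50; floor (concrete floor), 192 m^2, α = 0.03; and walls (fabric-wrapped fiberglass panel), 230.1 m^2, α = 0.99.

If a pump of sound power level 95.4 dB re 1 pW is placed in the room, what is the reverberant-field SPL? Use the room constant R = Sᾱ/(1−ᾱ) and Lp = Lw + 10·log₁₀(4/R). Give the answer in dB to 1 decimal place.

A = 414.707 sabins; S = 664.0 m^2.
ᾱ = 414.707/664.0 = 0.6246; R = Sᾱ/(1−ᾱ) = 414.707/(1−0.6246) = 1104.707 m^2.
Lp = Lw + 10 log₁₀(4/R) = 95.4 -24.41 = 71.0 dB.

71.0 dB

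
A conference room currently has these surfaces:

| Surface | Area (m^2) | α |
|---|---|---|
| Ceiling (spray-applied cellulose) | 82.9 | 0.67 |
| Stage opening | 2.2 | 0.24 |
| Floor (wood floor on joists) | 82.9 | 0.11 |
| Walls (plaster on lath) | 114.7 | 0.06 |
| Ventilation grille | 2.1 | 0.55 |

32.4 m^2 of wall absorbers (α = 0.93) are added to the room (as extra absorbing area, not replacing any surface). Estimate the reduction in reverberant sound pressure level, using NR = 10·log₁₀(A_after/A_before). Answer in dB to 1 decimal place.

1.5 dB

Total absorption A_before = 82.9×0.67 + 2.2×0.24 + 82.9×0.11 + 114.7×0.06 + 2.1×0.55
  = 55.543 + 0.528 + 9.119 + 6.882 + 1.155 = 73.227 m^2 sabins.
Added absorption = 32.4 × 0.93 = 30.132 sabins.
New total A_after = 103.359 sabins.
Reduction = 10 log₁₀(A_after/A_before) = 10 log₁₀(1.4115) = 1.5 dB.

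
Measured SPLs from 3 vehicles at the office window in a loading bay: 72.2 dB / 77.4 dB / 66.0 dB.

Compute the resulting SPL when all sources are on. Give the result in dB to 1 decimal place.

Sum in the linear (power) domain: Σ 10^(Lᵢ/10) = 10^(72.2/10) + 10^(77.4/10) + 10^(66.0/10) = 7.553e+07.
L_total = 10·log₁₀(7.553e+07) = 78.8 dB.

78.8 dB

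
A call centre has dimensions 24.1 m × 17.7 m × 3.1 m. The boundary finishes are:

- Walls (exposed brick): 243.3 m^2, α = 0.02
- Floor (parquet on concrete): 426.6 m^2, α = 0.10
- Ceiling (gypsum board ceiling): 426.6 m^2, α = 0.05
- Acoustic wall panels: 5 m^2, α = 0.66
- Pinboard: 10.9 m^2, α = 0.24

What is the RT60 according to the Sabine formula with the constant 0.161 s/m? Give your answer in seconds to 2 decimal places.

2.85 s

Equivalent absorption area: A = 243.3×0.02 + 426.6×0.10 + 426.6×0.05 + 5×0.66 + 10.9×0.24 = 74.772 m^2.
Volume V = 24.1 × 17.7 × 3.1 = 1322.367 m³.
Sabine: RT60 = 0.161 × 1322.367 / 74.772 = 2.85 s.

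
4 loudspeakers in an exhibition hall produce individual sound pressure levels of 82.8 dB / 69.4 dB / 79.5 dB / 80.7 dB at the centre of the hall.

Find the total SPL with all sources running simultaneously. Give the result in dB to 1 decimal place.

Σ 10^(Lᵢ/10) = 4.059e+08.
Combined level = 10 log₁₀(4.059e+08) = 86.1 dB.

86.1 dB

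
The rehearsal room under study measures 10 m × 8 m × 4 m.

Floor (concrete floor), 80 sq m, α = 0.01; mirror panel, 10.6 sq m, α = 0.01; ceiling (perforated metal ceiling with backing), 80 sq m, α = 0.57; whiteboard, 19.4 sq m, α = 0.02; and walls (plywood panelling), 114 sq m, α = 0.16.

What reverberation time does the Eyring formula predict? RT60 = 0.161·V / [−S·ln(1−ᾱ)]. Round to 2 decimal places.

Total surface area S = 80 + 10.6 + 80 + 19.4 + 114 = 304.0 sq m.
Σ(Sᵢαᵢ) = 80·0.01 + 10.6·0.01 + 80·0.57 + 19.4·0.02 + 114·0.16 = 65.134.
ᾱ = 65.134 / 304.0 = 0.2143.
−S·ln(1−ᾱ) = −304.0 × ln(1 − 0.2143) = 73.319.
V = 10 × 8 × 4 = 320 m³.
T = 0.161·V/[−S·ln(1−ᾱ)] = 0.161·320/73.319 = 0.70 s.

0.70 s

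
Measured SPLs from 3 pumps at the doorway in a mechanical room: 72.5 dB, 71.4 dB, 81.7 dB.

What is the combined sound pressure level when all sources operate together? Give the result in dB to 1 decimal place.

82.5 dB

Sum in the linear (power) domain: Σ 10^(Lᵢ/10) = 10^(72.5/10) + 10^(71.4/10) + 10^(81.7/10) = 1.795e+08.
L_total = 10·log₁₀(1.795e+08) = 82.5 dB.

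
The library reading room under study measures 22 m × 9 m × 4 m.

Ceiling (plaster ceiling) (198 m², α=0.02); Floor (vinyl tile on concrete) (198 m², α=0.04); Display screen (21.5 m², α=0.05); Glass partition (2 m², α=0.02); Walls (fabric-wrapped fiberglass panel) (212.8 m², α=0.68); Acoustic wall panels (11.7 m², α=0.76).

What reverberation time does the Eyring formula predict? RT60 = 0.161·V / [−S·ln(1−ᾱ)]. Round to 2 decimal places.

S = Σ Sᵢ = 644.0 m².
Absorption A = 198×0.02 + 198×0.04 + 21.5×0.05 + 2×0.02 + 212.8×0.68 + 11.7×0.76 = 166.591 sabins.
ᾱ = 166.591 / 644.0 = 0.2587.
−S·ln(1−ᾱ) = −644.0 × ln(1 − 0.2587) = 192.781.
V = 22 × 9 × 4 = 792 m³.
T = 0.161·V/[−S·ln(1−ᾱ)] = 0.161·792/192.781 = 0.66 s.

0.66 s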